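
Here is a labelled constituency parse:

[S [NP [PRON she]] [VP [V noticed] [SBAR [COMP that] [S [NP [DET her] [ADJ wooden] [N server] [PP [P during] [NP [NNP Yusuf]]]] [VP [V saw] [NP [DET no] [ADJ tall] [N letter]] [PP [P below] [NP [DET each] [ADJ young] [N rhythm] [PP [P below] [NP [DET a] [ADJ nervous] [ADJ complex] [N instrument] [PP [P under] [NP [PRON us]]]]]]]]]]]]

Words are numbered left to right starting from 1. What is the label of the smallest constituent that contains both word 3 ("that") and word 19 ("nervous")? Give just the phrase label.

The smallest bracket enclosing both words is [SBAR that her wooden server during Yusuf saw no tall letter below each young rhythm below a nervous complex instrument under us], so the label is SBAR.

SBAR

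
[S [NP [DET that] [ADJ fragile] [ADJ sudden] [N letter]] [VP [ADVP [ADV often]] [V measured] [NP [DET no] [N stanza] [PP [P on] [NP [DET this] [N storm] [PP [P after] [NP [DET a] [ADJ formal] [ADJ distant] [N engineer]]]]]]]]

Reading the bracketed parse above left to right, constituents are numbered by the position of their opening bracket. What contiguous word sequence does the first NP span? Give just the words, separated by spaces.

that fragile sudden letter

In left-to-right order the NP constituents are "that fragile sudden letter"; "no stanza on this storm after a formal distant engineer"; "this storm after a formal distant engineer"; "a formal distant engineer". Number 1 is "that fragile sudden letter".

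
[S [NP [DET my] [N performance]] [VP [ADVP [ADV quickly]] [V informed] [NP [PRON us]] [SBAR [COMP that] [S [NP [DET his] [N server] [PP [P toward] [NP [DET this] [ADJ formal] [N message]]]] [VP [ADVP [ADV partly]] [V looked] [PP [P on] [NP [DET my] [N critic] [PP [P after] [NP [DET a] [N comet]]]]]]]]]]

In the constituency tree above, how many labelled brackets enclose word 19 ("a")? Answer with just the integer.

Counting open brackets not yet closed at "a": [S [VP [SBAR [S [VP [PP [NP [PP [NP [DET = 10.

10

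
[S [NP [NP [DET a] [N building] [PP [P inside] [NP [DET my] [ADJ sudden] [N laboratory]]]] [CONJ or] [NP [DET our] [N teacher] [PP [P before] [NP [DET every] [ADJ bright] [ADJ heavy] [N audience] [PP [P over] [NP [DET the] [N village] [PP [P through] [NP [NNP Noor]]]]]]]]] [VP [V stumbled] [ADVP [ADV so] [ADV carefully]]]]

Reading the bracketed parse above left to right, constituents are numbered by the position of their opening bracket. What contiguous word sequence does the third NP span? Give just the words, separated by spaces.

my sudden laboratory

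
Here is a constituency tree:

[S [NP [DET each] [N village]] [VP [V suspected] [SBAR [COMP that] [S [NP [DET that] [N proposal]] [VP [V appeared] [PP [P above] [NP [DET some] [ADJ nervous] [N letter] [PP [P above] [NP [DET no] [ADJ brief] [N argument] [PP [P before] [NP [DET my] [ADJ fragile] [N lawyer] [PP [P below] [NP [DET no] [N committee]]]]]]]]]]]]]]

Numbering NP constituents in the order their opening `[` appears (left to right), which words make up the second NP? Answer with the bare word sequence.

Opening `[NP` markers occur at word positions 1, 5, 9, 13, 17, 21; the second of these opens the constituent [NP that proposal].

that proposal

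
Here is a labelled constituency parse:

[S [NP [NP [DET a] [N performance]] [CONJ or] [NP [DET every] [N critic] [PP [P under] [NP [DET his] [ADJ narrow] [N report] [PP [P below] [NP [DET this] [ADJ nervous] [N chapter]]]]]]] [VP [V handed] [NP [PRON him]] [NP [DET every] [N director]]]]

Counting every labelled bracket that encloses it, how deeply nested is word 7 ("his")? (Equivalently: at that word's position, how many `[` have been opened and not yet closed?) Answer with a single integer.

6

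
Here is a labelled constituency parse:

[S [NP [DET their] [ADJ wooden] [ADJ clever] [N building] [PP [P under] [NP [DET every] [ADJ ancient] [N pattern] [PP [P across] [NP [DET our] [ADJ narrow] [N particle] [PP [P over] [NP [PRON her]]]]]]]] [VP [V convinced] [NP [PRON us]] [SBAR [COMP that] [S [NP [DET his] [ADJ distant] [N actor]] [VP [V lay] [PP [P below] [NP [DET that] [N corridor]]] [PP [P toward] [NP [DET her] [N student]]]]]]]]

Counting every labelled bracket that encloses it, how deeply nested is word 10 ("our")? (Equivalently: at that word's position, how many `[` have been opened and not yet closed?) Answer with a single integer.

7

Path from the root down to the word: S → NP → PP → NP → PP → NP → DET. That is 7 enclosing brackets.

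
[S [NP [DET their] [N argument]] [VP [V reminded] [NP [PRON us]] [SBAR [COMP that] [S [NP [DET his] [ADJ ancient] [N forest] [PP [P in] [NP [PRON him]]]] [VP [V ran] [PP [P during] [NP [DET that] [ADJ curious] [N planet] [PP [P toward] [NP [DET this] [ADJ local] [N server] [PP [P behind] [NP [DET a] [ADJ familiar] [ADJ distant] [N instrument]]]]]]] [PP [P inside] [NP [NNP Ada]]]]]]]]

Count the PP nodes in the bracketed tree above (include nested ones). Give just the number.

5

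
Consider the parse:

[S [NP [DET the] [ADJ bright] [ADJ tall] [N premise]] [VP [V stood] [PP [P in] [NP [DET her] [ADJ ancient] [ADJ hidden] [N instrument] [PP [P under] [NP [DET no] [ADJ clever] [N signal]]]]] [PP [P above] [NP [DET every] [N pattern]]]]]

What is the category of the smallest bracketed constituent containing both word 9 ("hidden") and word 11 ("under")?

NP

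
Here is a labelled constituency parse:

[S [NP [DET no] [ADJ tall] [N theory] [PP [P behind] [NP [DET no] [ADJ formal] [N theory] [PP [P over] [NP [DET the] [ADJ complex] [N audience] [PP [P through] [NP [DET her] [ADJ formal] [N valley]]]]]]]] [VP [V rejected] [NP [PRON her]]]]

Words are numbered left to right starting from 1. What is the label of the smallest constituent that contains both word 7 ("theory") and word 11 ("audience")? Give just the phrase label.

Both words fall inside [NP no formal theory over the complex audience through her formal valley] (words 5–15), and no smaller constituent contains them both. Label: NP.

NP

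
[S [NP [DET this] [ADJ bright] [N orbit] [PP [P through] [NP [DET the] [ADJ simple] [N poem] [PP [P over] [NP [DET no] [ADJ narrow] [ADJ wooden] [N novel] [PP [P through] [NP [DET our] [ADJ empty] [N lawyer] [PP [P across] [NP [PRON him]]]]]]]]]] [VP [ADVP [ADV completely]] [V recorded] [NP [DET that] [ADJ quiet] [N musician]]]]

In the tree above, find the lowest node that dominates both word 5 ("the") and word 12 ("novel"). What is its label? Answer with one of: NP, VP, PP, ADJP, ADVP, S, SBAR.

The smallest bracket enclosing both words is [NP the simple poem over no narrow wooden novel through our empty lawyer across him], so the label is NP.

NP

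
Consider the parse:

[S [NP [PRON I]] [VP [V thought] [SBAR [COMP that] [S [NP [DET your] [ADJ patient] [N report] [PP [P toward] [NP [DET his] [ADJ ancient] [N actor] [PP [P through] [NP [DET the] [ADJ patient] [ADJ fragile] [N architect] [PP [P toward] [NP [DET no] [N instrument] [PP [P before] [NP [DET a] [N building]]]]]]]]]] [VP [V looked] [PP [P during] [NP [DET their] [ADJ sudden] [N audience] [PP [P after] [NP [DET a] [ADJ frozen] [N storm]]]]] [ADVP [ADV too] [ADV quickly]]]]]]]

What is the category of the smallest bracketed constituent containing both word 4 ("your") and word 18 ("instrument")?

Word 4 lies under S → VP → SBAR → S → NP → DET; word 18 lies under S → VP → SBAR → S → NP → PP → NP → PP → NP → PP → NP → N. The lowest shared node is the NP.

NP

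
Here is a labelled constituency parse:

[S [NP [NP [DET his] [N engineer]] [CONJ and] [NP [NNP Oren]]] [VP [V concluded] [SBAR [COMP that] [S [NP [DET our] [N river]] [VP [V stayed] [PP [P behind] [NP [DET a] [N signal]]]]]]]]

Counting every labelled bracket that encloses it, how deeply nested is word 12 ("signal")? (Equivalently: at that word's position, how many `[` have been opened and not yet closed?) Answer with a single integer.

8

The word sits inside N, which is inside NP, inside PP, inside VP, inside S, inside SBAR, inside VP, inside S — 8 brackets in all.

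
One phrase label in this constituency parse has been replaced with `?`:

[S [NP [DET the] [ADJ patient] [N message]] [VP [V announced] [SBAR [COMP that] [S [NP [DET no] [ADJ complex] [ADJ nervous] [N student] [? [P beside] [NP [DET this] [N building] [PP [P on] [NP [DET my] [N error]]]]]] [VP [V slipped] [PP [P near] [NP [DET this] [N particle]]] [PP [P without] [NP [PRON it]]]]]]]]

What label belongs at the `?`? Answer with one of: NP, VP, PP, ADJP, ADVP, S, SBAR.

PP

The `?` node immediately contains: P 'beside', NP. That is the internal structure of a prepositional phrase, so the label is PP.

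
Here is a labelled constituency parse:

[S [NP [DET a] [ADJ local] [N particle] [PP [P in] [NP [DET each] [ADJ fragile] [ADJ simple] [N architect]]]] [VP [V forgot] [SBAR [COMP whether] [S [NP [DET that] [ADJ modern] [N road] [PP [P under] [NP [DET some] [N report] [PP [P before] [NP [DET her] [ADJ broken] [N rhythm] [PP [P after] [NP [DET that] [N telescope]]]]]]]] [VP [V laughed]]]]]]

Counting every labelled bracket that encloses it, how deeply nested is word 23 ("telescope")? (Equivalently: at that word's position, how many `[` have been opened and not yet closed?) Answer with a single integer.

Path from the root down to the word: S → VP → SBAR → S → NP → PP → NP → PP → NP → PP → NP → N. That is 12 enclosing brackets.

12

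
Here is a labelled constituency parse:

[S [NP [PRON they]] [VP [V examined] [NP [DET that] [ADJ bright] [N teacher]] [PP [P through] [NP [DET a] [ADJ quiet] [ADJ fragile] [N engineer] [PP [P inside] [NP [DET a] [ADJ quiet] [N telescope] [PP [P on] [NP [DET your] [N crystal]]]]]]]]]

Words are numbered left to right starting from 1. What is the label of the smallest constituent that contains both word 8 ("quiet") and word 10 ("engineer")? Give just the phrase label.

Word 8 lies under S → VP → PP → NP → ADJ; word 10 lies under S → VP → PP → NP → N. The lowest shared node is the NP.

NP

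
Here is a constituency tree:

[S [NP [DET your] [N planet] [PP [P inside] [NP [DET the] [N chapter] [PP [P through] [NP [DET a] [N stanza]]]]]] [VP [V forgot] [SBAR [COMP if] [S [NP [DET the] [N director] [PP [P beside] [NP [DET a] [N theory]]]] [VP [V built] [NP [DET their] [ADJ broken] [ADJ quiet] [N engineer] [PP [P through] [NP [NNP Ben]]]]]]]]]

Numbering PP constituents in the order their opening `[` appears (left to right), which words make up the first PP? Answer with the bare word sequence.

inside the chapter through a stanza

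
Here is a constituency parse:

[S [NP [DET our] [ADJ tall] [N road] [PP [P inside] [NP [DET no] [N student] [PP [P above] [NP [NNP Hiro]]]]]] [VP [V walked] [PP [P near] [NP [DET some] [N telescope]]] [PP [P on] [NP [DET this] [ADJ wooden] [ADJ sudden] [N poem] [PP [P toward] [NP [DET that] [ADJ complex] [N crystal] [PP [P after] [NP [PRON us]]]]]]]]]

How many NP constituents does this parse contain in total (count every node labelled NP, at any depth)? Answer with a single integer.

7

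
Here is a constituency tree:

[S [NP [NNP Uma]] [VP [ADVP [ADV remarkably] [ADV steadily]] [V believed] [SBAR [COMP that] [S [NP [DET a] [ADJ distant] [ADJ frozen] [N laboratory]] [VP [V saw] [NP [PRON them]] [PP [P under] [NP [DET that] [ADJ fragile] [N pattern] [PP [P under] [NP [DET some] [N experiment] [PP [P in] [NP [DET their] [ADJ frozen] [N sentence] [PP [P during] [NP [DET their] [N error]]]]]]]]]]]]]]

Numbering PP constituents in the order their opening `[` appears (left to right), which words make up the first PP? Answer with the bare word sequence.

under that fragile pattern under some experiment in their frozen sentence during their error

The PP opening brackets appear, in order, over: "under that fragile pattern under some experiment in their frozen sentence during their error"; "under some experiment in their frozen sentence during their error"; "in their frozen sentence during their error"; "during their error". The first one spans "under that fragile pattern under some experiment in their frozen sentence during their error".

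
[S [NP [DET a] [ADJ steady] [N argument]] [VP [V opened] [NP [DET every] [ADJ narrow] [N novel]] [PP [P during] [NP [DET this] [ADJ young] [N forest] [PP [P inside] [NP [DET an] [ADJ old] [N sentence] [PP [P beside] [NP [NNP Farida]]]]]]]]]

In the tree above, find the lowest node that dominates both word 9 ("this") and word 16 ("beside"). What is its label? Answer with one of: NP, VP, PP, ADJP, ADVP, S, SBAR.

NP

Both words fall inside [NP this young forest inside an old sentence beside Farida] (words 9–17), and no smaller constituent contains them both. Label: NP.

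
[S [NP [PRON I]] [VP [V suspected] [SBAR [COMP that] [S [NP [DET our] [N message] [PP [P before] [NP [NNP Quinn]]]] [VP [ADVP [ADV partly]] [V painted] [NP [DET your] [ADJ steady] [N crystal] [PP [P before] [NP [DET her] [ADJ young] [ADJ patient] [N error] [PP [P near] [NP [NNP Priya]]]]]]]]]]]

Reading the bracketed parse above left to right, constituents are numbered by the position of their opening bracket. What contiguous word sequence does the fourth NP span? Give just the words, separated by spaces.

your steady crystal before her young patient error near Priya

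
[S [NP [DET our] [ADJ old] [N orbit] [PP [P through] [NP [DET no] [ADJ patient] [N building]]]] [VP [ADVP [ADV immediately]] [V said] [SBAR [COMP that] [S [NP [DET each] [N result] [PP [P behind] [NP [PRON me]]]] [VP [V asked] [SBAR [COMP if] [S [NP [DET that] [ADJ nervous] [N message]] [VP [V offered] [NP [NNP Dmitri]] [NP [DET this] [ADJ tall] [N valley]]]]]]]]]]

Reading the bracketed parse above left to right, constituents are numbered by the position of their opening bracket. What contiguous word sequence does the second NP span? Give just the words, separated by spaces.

no patient building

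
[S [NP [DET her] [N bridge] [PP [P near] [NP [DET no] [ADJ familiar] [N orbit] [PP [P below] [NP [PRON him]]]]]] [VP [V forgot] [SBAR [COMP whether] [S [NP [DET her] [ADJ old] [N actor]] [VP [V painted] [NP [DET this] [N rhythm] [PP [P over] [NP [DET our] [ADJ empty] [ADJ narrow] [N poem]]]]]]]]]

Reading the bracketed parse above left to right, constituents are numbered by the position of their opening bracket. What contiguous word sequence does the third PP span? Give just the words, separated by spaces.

over our empty narrow poem

In left-to-right order the PP constituents are "near no familiar orbit below him"; "below him"; "over our empty narrow poem". Number 3 is "over our empty narrow poem".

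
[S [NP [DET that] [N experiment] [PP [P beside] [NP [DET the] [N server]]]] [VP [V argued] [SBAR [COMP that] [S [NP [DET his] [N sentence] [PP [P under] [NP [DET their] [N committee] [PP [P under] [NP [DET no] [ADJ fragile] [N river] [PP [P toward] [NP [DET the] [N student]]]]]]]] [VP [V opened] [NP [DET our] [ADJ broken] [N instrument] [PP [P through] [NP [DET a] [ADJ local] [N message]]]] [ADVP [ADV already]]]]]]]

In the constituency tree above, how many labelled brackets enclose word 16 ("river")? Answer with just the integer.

10

The word sits inside N, which is inside NP, inside PP, inside NP, inside PP, inside NP, inside S, inside SBAR, inside VP, inside S — 10 brackets in all.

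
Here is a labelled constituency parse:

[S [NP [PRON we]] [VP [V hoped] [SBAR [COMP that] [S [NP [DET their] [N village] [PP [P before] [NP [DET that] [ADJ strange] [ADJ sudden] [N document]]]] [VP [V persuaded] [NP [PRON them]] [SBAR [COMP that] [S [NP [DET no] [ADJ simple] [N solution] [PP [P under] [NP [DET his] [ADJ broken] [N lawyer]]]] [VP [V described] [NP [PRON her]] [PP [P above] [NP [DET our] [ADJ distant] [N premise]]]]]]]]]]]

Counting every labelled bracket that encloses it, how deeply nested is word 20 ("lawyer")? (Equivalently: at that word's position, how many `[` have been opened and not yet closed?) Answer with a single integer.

11

Path from the root down to the word: S → VP → SBAR → S → VP → SBAR → S → NP → PP → NP → N. That is 11 enclosing brackets.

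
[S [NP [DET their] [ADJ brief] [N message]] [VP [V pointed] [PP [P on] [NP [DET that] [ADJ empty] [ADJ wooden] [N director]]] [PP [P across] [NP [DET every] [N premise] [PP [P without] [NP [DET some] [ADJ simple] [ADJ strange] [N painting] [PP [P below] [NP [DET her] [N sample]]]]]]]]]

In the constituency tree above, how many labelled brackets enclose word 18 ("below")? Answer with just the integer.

8

Counting open brackets not yet closed at "below": [S [VP [PP [NP [PP [NP [PP [P = 8.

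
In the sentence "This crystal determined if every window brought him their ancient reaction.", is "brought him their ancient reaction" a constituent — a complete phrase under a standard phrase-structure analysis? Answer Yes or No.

Yes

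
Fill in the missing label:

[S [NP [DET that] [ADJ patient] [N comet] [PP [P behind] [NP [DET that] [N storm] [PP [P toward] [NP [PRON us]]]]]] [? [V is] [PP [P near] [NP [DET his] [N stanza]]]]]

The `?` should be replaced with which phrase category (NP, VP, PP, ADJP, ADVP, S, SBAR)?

VP

A constituent whose immediate children are V 'is', PP is a verb phrase: VP.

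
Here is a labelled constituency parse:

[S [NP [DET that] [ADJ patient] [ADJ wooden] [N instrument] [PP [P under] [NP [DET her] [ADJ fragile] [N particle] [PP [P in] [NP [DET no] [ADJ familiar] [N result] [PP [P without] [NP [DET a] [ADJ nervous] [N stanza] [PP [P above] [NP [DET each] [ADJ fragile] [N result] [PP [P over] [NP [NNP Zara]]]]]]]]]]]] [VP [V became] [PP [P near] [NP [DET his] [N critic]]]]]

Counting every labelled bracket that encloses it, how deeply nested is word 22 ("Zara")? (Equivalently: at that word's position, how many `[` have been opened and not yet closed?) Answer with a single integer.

13

Counting open brackets not yet closed at "Zara": [S [NP [PP [NP [PP [NP [PP [NP [PP [NP [PP [NP [NNP = 13.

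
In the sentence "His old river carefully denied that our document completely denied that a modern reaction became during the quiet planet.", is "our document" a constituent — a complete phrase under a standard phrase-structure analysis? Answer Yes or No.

Yes

"our document" is exactly the noun phrase [NP our document], a complete constituent.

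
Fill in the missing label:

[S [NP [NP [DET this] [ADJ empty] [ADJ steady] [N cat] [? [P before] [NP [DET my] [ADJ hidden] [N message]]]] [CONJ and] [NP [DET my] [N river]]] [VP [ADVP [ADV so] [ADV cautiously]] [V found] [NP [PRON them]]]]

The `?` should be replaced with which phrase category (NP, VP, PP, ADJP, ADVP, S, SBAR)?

A constituent whose immediate children are P 'before', NP is a prepositional phrase: PP.

PP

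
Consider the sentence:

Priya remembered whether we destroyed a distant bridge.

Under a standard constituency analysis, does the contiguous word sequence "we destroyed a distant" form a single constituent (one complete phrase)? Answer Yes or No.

"we" belongs to the noun phrase "we" while "distant" belongs to the verb phrase "destroyed a distant bridge"; a span that runs across that boundary is not a single phrase.

No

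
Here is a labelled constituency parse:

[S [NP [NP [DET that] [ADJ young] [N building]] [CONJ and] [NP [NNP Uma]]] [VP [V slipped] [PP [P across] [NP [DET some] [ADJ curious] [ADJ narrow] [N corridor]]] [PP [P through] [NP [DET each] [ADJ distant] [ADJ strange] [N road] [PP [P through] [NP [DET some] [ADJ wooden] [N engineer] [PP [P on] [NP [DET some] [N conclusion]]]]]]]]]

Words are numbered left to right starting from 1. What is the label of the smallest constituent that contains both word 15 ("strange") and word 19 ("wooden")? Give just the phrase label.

NP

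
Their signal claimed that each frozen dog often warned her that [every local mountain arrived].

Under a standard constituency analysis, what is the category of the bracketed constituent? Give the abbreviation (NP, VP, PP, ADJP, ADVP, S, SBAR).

S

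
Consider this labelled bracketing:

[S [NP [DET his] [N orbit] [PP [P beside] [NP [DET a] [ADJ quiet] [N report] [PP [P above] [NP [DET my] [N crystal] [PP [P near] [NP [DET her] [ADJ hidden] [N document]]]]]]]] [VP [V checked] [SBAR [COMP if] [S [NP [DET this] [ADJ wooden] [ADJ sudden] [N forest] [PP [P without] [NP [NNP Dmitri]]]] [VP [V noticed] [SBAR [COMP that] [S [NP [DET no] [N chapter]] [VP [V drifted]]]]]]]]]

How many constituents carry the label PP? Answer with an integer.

The PP constituents are: [PP beside a quiet report above my crystal near her hidden document]; [PP above my crystal near her hidden document]; [PP near her hidden document]; [PP without Dmitri]. Total: 4.

4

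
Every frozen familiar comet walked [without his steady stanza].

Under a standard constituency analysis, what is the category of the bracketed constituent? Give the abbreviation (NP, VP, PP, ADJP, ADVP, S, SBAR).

PP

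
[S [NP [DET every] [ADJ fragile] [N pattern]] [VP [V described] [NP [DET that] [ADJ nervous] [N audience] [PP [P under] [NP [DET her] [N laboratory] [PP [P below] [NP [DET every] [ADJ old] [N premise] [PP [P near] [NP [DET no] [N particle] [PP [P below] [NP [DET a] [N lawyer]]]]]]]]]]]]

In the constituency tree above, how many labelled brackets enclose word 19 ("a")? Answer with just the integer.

12

The word sits inside DET, which is inside NP, inside PP, inside NP, inside PP, inside NP, inside PP, inside NP, inside PP, inside NP, inside VP, inside S — 12 brackets in all.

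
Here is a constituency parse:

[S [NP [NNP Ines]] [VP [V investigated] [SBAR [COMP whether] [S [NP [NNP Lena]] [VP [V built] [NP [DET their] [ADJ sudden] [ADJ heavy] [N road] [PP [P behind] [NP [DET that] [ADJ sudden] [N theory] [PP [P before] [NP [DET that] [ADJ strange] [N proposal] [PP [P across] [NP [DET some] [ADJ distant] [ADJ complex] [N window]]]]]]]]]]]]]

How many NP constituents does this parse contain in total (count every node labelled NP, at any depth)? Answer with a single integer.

6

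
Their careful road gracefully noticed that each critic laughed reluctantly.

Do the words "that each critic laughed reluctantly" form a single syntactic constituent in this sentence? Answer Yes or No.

Yes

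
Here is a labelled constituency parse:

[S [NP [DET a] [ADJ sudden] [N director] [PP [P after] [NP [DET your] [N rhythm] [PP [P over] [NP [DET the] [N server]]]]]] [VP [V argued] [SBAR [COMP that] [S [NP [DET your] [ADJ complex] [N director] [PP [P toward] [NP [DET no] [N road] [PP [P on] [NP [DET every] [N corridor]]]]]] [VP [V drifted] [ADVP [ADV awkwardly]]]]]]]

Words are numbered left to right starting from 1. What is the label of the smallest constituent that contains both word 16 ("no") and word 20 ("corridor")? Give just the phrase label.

NP

Word 16 lies under S → VP → SBAR → S → NP → PP → NP → DET; word 20 lies under S → VP → SBAR → S → NP → PP → NP → PP → NP → N. The lowest shared node is the NP.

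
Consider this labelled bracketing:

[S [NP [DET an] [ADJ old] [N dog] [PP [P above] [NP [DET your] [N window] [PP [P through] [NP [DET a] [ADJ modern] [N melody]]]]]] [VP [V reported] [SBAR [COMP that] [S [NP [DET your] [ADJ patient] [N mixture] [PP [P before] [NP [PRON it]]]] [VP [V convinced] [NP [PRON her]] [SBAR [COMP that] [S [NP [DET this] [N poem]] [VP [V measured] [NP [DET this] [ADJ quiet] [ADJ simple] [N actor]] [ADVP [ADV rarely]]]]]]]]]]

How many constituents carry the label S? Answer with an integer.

3

Listing each S by its span: [S an old dog above your window through a modern melody reported that your patient mixture before it convinced her that this poem measured this quiet simple actor rarely]; [S your patient mixture before it convinced her that this poem measured this quiet simple actor rarely]; [S this poem measured this quiet simple actor rarely] — that makes 3.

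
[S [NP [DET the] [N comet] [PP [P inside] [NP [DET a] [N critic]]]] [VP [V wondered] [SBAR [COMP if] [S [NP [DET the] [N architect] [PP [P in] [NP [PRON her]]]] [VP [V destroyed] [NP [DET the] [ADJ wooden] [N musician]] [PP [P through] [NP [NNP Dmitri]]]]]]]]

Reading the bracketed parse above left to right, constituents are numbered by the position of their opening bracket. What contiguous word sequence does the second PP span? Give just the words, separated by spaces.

in her

The PP opening brackets appear, in order, over: "inside a critic"; "in her"; "through Dmitri". The second one spans "in her".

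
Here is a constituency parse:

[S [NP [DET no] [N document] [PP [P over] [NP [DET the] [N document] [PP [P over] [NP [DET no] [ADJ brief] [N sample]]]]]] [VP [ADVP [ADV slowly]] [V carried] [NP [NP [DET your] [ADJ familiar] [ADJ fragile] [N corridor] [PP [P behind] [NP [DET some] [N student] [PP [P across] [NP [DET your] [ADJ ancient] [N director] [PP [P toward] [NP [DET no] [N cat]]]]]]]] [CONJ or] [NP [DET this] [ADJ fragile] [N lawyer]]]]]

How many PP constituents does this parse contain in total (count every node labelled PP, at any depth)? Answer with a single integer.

5

Scanning left to right, an opening `[PP` appears at word positions 3, 6, 16, 19, 23 — 5 in total.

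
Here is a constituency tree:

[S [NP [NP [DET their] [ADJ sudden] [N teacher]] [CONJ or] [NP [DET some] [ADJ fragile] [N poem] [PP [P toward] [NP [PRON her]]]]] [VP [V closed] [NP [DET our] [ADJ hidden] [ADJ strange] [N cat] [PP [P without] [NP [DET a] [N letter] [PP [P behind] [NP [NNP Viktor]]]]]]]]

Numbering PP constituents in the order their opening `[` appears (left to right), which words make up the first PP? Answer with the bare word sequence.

toward her

In left-to-right order the PP constituents are "toward her"; "without a letter behind Viktor"; "behind Viktor". Number 1 is "toward her".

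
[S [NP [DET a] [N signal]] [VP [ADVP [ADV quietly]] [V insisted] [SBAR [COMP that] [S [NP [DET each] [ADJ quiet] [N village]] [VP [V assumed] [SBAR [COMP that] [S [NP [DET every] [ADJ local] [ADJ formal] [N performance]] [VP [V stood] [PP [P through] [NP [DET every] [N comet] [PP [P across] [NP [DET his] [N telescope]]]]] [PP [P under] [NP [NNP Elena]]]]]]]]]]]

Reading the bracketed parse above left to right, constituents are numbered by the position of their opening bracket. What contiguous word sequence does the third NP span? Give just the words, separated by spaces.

every local formal performance

The NP opening brackets appear, in order, over: "a signal"; "each quiet village"; "every local formal performance"; "every comet across his telescope"; "his telescope"; "Elena". The third one spans "every local formal performance".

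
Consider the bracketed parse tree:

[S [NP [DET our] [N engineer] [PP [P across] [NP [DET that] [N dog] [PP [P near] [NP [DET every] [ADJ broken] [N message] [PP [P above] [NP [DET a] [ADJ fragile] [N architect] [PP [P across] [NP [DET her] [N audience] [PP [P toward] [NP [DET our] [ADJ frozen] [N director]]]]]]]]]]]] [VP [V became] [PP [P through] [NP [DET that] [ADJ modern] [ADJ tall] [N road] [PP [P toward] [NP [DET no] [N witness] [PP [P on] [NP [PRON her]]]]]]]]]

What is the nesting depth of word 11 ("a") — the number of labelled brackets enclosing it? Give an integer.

9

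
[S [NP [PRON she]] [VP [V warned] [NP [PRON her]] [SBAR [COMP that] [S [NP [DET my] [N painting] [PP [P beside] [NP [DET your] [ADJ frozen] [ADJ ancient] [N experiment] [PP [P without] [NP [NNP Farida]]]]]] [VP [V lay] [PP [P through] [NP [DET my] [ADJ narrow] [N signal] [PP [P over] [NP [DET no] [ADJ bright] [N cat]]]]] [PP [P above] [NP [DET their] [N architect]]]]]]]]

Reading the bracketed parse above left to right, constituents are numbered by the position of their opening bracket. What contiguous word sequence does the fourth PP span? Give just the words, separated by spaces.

The PP opening brackets appear, in order, over: "beside your frozen ancient experiment without Farida"; "without Farida"; "through my narrow signal over no bright cat"; "over no bright cat"; "above their architect". The fourth one spans "over no bright cat".

over no bright cat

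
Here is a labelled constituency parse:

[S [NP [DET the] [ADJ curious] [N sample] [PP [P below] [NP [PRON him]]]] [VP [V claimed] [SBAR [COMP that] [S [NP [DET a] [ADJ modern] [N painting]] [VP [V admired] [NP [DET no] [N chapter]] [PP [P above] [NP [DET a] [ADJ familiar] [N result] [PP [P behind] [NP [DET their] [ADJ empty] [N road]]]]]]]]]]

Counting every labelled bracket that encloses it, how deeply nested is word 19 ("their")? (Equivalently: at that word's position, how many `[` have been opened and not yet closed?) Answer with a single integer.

10

Counting open brackets not yet closed at "their": [S [VP [SBAR [S [VP [PP [NP [PP [NP [DET = 10.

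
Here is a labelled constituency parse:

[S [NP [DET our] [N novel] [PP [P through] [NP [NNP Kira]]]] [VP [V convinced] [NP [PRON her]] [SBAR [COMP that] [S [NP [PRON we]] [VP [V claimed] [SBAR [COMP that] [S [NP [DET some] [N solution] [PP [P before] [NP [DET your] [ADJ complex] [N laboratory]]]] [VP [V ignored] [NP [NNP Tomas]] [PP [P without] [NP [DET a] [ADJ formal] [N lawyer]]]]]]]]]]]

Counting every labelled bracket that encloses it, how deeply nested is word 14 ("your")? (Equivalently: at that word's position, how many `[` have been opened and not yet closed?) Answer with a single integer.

Counting open brackets not yet closed at "your": [S [VP [SBAR [S [VP [SBAR [S [NP [PP [NP [DET = 11.

11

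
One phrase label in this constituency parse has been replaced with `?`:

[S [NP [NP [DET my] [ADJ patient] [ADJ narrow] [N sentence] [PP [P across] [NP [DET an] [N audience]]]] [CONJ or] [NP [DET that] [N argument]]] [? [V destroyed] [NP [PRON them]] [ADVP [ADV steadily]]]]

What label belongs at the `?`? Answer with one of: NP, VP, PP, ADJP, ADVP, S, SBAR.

VP

The `?` node immediately contains: V 'destroyed', NP, ADVP. That is the internal structure of a verb phrase, so the label is VP.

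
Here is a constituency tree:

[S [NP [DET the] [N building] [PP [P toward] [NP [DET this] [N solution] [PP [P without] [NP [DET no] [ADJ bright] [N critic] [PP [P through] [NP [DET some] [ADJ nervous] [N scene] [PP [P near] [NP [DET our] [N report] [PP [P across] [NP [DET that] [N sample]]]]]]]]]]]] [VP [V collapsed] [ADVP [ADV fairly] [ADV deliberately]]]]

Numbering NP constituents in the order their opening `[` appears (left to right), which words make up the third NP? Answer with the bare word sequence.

no bright critic through some nervous scene near our report across that sample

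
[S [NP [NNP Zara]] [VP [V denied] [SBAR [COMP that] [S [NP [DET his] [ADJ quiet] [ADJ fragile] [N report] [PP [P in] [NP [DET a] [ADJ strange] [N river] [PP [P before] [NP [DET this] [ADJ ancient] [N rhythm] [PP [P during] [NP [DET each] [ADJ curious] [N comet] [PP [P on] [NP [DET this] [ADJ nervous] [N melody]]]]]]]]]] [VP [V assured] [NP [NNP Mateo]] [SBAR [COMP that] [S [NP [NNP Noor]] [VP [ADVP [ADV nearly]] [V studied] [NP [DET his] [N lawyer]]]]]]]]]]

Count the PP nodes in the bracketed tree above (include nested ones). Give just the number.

4

Scanning left to right, an opening `[PP` appears at word positions 8, 12, 16, 20 — 4 in total.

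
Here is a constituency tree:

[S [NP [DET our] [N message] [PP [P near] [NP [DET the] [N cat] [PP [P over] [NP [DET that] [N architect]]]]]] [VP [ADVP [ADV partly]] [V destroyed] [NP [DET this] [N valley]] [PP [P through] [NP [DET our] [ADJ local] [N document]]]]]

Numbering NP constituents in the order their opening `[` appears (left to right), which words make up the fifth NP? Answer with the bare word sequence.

our local document

In left-to-right order the NP constituents are "our message near the cat over that architect"; "the cat over that architect"; "that architect"; "this valley"; "our local document". Number 5 is "our local document".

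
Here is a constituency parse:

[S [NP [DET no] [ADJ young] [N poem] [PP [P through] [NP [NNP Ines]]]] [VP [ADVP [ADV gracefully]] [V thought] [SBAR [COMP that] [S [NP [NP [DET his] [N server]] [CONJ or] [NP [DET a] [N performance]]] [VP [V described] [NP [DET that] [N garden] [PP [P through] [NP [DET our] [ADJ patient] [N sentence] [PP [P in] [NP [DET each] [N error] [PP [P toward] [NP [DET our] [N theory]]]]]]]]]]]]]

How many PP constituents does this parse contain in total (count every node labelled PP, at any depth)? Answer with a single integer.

4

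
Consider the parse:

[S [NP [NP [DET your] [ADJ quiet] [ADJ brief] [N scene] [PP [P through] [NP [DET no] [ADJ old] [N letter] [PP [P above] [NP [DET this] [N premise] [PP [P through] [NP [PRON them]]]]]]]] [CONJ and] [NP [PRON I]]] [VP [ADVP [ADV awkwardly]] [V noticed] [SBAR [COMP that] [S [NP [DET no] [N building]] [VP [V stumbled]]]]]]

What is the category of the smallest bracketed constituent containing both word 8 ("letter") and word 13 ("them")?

NP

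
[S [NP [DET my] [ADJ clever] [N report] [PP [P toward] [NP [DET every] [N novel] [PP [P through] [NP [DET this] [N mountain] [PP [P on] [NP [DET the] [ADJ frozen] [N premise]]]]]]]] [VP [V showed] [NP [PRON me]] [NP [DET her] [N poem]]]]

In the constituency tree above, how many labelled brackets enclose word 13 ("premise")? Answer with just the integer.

9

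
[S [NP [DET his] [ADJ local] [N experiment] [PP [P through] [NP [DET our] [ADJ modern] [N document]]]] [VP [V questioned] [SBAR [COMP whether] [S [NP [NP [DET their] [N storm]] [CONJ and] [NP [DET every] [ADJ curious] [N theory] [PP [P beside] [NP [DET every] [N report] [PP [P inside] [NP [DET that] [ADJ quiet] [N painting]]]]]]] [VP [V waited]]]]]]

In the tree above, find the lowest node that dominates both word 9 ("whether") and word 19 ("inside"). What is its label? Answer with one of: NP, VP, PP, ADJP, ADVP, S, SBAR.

SBAR

The smallest bracket enclosing both words is [SBAR whether their storm and every curious theory beside every report inside that quiet painting waited], so the label is SBAR.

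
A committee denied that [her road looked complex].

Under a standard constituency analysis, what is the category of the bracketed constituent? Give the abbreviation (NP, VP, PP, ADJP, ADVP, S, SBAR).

S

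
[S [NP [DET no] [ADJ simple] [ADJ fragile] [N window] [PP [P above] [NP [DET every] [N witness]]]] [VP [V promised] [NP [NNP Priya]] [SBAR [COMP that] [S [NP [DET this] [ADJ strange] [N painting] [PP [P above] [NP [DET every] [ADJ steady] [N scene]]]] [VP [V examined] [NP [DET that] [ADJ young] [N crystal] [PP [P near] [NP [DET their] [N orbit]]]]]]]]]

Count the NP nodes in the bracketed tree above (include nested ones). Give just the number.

Listing each NP by its span: [NP no simple fragile window above every witness]; [NP every witness]; [NP Priya]; [NP this strange painting above every steady scene]; [NP every steady scene]; [NP that young crystal near their orbit] … — that makes 7.

7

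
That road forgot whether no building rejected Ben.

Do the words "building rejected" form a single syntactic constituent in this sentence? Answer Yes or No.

No

The sequence begins inside the noun phrase "no building" and ends inside the verb phrase "rejected Ben"; it crosses a phrase boundary, so no single node in the tree spans exactly those words.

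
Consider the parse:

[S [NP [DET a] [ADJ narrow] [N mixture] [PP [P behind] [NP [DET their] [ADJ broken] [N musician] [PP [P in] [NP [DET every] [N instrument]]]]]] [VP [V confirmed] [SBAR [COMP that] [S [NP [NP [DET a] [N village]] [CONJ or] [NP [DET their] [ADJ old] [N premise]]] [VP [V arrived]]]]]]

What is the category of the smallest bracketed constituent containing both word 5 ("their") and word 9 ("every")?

The smallest bracket enclosing both words is [NP their broken musician in every instrument], so the label is NP.

NP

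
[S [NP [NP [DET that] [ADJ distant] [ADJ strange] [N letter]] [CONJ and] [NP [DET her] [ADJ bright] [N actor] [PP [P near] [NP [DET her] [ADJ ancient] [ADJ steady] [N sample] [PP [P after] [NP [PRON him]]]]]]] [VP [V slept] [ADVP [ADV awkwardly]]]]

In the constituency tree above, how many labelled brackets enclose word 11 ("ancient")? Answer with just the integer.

6

The word sits inside ADJ, which is inside NP, inside PP, inside NP, inside NP, inside S — 6 brackets in all.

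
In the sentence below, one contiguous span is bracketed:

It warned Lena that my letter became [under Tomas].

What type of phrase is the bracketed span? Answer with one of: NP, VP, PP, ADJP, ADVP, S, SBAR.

PP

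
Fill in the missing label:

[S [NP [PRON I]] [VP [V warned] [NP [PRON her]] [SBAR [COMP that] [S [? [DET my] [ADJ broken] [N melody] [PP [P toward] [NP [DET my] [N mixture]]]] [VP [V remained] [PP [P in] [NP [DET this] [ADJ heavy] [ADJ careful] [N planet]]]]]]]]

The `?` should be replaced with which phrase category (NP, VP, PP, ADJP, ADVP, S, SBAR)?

NP

The `?` node immediately contains: DET 'my', ADJ 'broken', N 'melody', PP. That is the internal structure of a noun phrase, so the label is NP.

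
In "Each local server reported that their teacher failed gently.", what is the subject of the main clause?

each local server

"each local server" is the NP that combines with the VP headed by "reported" to form the main clause — the subject.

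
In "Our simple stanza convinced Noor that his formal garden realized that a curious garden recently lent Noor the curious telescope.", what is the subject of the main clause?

The subject of the main clause is the NP immediately before the verb "convinced": "our simple stanza".

our simple stanza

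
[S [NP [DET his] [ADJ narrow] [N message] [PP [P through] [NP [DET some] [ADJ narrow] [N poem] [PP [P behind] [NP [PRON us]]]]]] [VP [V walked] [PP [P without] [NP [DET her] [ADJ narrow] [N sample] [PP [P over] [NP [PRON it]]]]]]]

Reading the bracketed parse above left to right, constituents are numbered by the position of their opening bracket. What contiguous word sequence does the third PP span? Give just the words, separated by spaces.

The PP opening brackets appear, in order, over: "through some narrow poem behind us"; "behind us"; "without her narrow sample over it"; "over it". The third one spans "without her narrow sample over it".

without her narrow sample over it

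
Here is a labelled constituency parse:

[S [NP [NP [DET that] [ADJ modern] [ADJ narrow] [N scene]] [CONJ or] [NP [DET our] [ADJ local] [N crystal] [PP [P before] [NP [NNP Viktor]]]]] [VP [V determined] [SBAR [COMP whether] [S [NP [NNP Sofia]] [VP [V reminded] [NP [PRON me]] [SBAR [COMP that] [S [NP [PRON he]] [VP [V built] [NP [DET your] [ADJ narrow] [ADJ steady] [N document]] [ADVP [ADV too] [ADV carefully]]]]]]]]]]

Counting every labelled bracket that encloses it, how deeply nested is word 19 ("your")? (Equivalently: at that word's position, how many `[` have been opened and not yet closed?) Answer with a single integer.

10

Path from the root down to the word: S → VP → SBAR → S → VP → SBAR → S → VP → NP → DET. That is 10 enclosing brackets.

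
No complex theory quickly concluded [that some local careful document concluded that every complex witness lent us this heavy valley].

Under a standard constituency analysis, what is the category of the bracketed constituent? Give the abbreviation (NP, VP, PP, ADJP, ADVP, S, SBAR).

SBAR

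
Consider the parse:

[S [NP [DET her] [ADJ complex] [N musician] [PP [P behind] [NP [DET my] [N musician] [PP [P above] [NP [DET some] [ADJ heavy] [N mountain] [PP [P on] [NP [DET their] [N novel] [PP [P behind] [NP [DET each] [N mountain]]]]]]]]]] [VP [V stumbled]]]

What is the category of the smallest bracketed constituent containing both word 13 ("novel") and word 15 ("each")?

NP

The smallest bracket enclosing both words is [NP their novel behind each mountain], so the label is NP.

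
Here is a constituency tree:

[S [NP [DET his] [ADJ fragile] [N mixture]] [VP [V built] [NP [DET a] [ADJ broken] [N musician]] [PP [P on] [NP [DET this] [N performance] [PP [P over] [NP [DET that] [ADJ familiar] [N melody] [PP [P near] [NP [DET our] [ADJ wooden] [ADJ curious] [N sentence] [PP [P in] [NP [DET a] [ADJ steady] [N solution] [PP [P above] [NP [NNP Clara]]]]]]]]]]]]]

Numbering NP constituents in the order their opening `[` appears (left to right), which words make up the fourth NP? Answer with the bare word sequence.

that familiar melody near our wooden curious sentence in a steady solution above Clara

Opening `[NP` markers occur at word positions 1, 5, 9, 12, 16, 21, 25; the fourth of these opens the constituent [NP that familiar melody near our wooden curious sentence in a steady solution above Clara].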